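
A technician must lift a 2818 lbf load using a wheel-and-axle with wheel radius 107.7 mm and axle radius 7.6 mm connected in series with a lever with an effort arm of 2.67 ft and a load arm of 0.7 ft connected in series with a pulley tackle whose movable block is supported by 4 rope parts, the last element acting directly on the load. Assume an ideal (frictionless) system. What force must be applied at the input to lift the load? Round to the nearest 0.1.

13.0 lbf

Wheel-and-axle MA = R/r = 107.7/7.6 = 14.171.
Lever MA = effort arm / load arm = 2.67/0.7 = 3.8143.
Block-and-tackle MA = number of supporting rope parts = 4.
Combined ideal MA = 14.171 × 3.8143 × 4 = 216.21.
Effort = load / MA = 2818 / 216.21 = 13.034 lbf.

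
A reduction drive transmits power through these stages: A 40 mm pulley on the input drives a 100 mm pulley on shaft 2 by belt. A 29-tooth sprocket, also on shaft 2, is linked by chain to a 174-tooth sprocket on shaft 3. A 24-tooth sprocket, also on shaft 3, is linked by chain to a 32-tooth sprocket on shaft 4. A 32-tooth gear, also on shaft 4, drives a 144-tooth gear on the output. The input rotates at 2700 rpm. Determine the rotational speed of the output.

30 rpm

the input → shaft 2 (belt, 100/40): 2700 ÷ 2.5 = 1080 rpm
shaft 2 → shaft 3 (chain, 174/29): 1080 ÷ 6 = 180 rpm
shaft 3 → shaft 4 (chain, 32/24): 180 ÷ 1.3333 = 135 rpm
shaft 4 → the output (gear mesh, 144/32): 135 ÷ 4.5 = 30 rpm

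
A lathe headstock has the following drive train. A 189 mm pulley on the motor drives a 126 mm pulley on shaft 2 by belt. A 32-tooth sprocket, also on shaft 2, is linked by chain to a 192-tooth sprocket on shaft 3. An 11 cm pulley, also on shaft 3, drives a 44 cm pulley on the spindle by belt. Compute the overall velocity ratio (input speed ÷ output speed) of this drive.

16

Each stage contributes driven/driver: belt 126/189 = 0.66667, chain 192/32 = 6, belt 44/11 = 4.
Overall: 0.66667 × 6 × 4 = 16.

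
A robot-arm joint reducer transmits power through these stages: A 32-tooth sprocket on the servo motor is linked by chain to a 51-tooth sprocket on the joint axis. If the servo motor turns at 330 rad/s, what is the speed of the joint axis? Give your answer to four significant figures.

207.1 rad/s

Chain: ratio = 51/32 = 1.5938, so the joint axis turns at 330 / 1.5938 = 207.06 rad/s.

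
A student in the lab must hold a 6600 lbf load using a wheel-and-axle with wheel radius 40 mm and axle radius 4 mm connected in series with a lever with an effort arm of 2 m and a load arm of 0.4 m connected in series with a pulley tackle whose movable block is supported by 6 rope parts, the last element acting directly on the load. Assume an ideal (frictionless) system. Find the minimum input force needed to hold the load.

Wheel-and-axle MA = R/r = 40/4 = 10.
Lever MA = effort arm / load arm = 2/0.4 = 5.
Block-and-tackle MA = number of supporting rope parts = 6.
Combined ideal MA = 10 × 5 × 6 = 300.
Effort = load / MA = 6600 / 300 = 22 lbf.

22 lbf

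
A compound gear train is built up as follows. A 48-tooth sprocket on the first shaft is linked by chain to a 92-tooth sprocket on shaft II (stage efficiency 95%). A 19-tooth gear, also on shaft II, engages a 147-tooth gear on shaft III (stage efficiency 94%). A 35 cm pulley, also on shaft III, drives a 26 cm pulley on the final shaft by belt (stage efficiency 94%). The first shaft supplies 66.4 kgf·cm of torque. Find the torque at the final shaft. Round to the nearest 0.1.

614.0 kgf·cm

Chain: ratio = 92/48 = 1.9167; torque at shaft II = 66.4 × 1.9167 × 0.95 = 120.9 kgf·cm.
Gear mesh: ratio = 147/19 = 7.7368; torque at shaft III = 120.9 × 7.7368 × 0.94 = 879.29 kgf·cm.
Belt: ratio = 26/35 = 0.74286; torque at the final shaft = 879.29 × 0.74286 × 0.94 = 613.99 kgf·cm.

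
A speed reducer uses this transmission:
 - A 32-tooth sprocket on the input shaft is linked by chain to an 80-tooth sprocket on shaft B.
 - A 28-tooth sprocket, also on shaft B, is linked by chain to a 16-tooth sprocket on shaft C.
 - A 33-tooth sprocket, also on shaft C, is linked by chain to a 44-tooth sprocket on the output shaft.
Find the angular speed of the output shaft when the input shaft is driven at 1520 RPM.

798 RPM

the input shaft → shaft B (chain, 80/32): 1520 ÷ 2.5 = 608 RPM
shaft B → shaft C (chain, 16/28): 608 ÷ 0.57143 = 1064 RPM
shaft C → the output shaft (chain, 44/33): 1064 ÷ 1.3333 = 798 RPM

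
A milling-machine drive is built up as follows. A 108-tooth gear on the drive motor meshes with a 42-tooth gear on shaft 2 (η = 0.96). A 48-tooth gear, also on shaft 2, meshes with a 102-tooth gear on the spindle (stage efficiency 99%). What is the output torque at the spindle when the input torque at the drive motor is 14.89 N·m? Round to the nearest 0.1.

Gear mesh: ratio = 42/108 = 0.38889; torque at shaft 2 = 14.89 × 0.38889 × 0.96 = 5.5589 N·m.
Gear mesh: ratio = 102/48 = 2.125; torque at the spindle = 5.5589 × 2.125 × 0.99 = 11.695 N·m.

11.7 N·m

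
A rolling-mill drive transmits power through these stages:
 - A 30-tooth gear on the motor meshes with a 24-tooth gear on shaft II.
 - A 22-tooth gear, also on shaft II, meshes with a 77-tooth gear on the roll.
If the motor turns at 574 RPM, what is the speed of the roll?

the motor → shaft II (gear mesh, 24/30): 574 ÷ 0.8 = 717.5 RPM
shaft II → the roll (gear mesh, 77/22): 717.5 ÷ 3.5 = 205 RPM

205 RPM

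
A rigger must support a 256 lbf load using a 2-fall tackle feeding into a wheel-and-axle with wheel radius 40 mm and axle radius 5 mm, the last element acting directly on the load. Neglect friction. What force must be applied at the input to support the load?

Block-and-tackle MA = number of supporting rope parts = 2.
Wheel-and-axle MA = R/r = 40/5 = 8.
Combined ideal MA = 2 × 8 = 16.
Effort = load / MA = 256 / 16 = 16 lbf.

16 lbf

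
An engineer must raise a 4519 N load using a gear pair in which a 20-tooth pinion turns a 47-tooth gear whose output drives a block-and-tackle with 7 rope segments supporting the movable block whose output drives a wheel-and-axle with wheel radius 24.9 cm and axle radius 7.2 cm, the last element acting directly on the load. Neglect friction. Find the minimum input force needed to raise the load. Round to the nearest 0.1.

79.4 N

Gear pair MA = 47/20 = 2.35.
Block-and-tackle MA = number of supporting rope parts = 7.
Wheel-and-axle MA = R/r = 24.9/7.2 = 3.4583.
Combined ideal MA = 2.35 × 7 × 3.4583 = 56.89.
Effort = load / MA = 4519 / 56.89 = 79.435 N.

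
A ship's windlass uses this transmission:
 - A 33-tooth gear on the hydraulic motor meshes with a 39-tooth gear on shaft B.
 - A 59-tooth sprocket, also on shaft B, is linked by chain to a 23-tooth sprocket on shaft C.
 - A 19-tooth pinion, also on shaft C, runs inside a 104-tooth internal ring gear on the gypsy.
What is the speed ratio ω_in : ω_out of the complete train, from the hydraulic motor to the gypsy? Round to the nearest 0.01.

Each stage contributes driven/driver: gear mesh 39/33 = 1.1818, chain 23/59 = 0.38983, internal gear 104/19 = 5.4737.
Overall: 1.1818 × 0.38983 × 5.4737 = 2.5218.

2.52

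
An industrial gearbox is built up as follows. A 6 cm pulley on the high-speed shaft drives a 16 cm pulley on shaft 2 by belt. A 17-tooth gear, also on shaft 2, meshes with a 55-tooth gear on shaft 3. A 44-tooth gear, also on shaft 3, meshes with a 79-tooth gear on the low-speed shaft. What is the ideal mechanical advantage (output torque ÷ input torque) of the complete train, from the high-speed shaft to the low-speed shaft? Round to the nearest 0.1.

Each stage contributes driven/driver: belt 16/6 = 2.6667, gear mesh 55/17 = 3.2353, gear mesh 79/44 = 1.7955.
Overall: 2.6667 × 3.2353 × 1.7955 = 15.49.

15.5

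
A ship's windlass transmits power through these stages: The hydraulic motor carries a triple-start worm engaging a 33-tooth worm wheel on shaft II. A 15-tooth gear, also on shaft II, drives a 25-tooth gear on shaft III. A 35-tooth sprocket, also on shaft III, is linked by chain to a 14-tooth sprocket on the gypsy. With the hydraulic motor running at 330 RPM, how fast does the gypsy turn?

Worm: ratio = 33/3 = 11, so shaft II turns at 330 / 11 = 30 RPM.
Gear mesh: ratio = 25/15 = 1.6667, so shaft III turns at 30 / 1.6667 = 18 RPM.
Chain: ratio = 14/35 = 0.4, so the gypsy turns at 18 / 0.4 = 45 RPM.

45 RPM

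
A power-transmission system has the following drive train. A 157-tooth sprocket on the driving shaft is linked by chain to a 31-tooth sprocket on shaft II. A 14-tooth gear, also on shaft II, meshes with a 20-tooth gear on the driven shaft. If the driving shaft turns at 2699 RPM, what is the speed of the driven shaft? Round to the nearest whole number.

9568 RPM

chain 31/157 = 0.19745 → 2699/0.19745 = 13669 RPM
gear mesh 20/14 = 1.4286 → 13669/1.4286 = 9568.4 RPM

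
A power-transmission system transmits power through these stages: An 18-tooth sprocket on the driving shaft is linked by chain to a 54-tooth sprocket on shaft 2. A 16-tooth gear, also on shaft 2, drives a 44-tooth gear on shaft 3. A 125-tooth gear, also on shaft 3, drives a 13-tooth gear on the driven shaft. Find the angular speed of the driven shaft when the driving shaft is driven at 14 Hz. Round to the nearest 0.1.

Chain: ratio = 54/18 = 3, so shaft 2 turns at 14 / 3 = 4.6667 Hz.
Gear mesh: ratio = 44/16 = 2.75, so shaft 3 turns at 4.6667 / 2.75 = 1.697 Hz.
Gear mesh: ratio = 13/125 = 0.104, so the driven shaft turns at 1.697 / 0.104 = 16.317 Hz.

16.3 Hz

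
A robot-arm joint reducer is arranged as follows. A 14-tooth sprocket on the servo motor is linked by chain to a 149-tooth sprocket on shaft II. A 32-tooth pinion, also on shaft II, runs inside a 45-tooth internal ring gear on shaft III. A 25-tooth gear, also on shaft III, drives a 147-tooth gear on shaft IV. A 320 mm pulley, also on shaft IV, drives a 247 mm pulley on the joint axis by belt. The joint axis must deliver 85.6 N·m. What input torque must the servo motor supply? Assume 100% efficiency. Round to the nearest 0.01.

Overall ratio R = 10.643 × 1.4062 × 5.88 × 0.77187 = 67.927.
Input torque = output torque / R = 85.6 / 67.927 = 1.2602 N·m.

1.26 N·m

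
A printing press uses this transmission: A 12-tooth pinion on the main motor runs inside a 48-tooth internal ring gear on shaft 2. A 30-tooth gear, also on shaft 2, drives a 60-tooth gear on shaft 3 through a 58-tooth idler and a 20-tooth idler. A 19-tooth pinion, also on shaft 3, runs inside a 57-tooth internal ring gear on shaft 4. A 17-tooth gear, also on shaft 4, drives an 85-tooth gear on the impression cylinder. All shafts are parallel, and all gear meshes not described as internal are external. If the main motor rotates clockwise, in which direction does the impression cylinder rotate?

clockwise

the main motor → shaft 2: internal mesh, same direction → CW.
shaft 2 → shaft 3: driver → idler → idler → driven is 3 external meshes, 3 reversals → CCW.
shaft 3 → shaft 4: internal mesh, same direction → CCW.
shaft 4 → the impression cylinder: external mesh, 1 reversal → CW.
4 reversals in total — an even number — so the impression cylinder turns the same way as the main motor.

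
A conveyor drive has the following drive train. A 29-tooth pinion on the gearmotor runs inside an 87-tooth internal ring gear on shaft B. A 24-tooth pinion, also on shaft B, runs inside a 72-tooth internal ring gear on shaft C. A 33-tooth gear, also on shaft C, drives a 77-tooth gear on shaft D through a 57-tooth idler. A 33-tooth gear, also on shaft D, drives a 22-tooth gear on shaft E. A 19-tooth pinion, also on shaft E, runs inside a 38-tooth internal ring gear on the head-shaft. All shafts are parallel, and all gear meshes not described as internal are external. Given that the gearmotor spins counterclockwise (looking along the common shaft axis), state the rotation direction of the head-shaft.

clockwise

the gearmotor → shaft B: internal mesh, same direction → CCW.
shaft B → shaft C: internal mesh, same direction → CCW.
shaft C → shaft D: driver → idler → driven is 2 external meshes, 2 reversals → CCW.
shaft D → shaft E: external mesh, 1 reversal → CW.
shaft E → the head-shaft: internal mesh, same direction → CW.
3 reversals in total — an odd number — so the head-shaft turns opposite to the gearmotor.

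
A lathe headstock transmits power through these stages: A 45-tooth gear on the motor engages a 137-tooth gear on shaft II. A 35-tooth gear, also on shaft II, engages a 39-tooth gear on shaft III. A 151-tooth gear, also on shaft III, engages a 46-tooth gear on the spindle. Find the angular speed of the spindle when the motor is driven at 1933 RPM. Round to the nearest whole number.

1870 RPM

Gear mesh: ratio = 137/45 = 3.0444, so shaft II turns at 1933 / 3.0444 = 634.93 RPM.
Gear mesh: ratio = 39/35 = 1.1143, so shaft III turns at 634.93 / 1.1143 = 569.81 RPM.
Gear mesh: ratio = 46/151 = 0.30464, so the spindle turns at 569.81 / 0.30464 = 1870.5 RPM.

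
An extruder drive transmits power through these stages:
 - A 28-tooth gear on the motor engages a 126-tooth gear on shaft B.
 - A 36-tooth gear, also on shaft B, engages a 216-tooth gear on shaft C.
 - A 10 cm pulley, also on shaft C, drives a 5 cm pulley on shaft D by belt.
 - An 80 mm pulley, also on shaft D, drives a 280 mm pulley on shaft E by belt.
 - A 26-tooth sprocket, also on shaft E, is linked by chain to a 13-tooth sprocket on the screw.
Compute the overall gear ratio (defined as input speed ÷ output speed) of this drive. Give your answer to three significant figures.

Each stage contributes driven/driver: gear mesh 126/28 = 4.5, gear mesh 216/36 = 6, belt 5/10 = 0.5, belt 280/80 = 3.5, chain 13/26 = 0.5.
Overall: 4.5 × 6 × 0.5 × 3.5 × 0.5 = 23.625.

23.6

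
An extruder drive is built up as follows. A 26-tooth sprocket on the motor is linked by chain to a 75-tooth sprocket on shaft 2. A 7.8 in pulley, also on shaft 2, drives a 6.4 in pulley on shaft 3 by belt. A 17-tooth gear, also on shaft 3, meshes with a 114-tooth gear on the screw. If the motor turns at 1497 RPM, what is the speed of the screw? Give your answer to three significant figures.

94.3 RPM

Chain: ratio = 75/26 = 2.8846, so shaft 2 turns at 1497 / 2.8846 = 518.96 RPM.
Belt: ratio = 6.4/7.8 = 0.82051, so shaft 3 turns at 518.96 / 0.82051 = 632.48 RPM.
Gear mesh: ratio = 114/17 = 6.7059, so the screw turns at 632.48 / 6.7059 = 94.318 RPM.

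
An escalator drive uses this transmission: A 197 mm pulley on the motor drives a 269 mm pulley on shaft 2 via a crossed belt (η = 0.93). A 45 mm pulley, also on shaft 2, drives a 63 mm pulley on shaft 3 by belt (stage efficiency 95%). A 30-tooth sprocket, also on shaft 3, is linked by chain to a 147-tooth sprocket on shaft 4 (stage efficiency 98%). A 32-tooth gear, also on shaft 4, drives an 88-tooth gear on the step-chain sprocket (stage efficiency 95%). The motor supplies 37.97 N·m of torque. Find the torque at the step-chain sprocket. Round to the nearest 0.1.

After the belt (269/197): 37.97 × 1.3655 × 0.93 = 48.218 N·m
After the belt (63/45): 48.218 × 1.4 × 0.95 = 64.13 N·m
After the chain (147/30): 64.13 × 4.9 × 0.98 = 307.95 N·m
After the gear mesh (88/32): 307.95 × 2.75 × 0.95 = 804.53 N·m

804.5 N·m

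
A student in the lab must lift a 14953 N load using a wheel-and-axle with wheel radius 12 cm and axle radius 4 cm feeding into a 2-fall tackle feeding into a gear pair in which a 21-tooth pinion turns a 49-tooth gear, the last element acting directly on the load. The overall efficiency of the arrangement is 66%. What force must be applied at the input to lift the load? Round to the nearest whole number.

1618 N

Wheel-and-axle MA = R/r = 12/4 = 3.
Block-and-tackle MA = number of supporting rope parts = 2.
Gear pair MA = 49/21 = 2.3333.
Combined ideal MA = 3 × 2 × 2.3333 = 14.
Actual MA = 14 × 0.66 = 9.24.
Effort = load / actual MA = 14953 / 9.24 = 1618.3 N.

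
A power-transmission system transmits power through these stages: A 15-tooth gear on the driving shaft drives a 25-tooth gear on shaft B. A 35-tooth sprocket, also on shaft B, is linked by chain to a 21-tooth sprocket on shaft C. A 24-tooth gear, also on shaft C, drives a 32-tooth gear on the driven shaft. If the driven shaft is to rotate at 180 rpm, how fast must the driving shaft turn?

240 rpm

Overall ratio R = 1.6667 × 0.6 × 1.3333 = 1.3333.
Required input speed = output speed × R = 180 × 1.3333 = 240 rpm.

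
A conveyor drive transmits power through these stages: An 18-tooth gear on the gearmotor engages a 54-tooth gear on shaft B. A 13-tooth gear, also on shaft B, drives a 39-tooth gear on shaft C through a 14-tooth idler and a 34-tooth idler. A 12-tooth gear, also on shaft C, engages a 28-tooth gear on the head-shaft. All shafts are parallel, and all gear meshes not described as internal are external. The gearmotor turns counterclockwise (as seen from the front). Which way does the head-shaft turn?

the gearmotor → shaft B: external mesh, 1 reversal → CW.
shaft B → shaft C: driver → idler → idler → driven is 3 external meshes, 3 reversals → CCW.
shaft C → the head-shaft: external mesh, 1 reversal → CW.
5 reversals in total — an odd number — so the head-shaft turns opposite to the gearmotor.

clockwise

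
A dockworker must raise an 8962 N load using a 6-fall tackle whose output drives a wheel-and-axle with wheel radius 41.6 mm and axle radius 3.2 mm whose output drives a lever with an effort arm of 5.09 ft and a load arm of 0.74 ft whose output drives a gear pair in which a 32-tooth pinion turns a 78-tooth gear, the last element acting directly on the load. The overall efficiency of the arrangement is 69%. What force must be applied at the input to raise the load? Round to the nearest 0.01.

9.93 N

Block-and-tackle MA = number of supporting rope parts = 6.
Wheel-and-axle MA = R/r = 41.6/3.2 = 13.
Lever MA = effort arm / load arm = 5.09/0.74 = 6.8784.
Gear pair MA = 78/32 = 2.4375.
Combined ideal MA = 6 × 13 × 6.8784 × 2.4375 = 1307.8.
Actual MA = 1307.8 × 0.69 = 902.35.
Effort = load / actual MA = 8962 / 902.35 = 9.9319 N.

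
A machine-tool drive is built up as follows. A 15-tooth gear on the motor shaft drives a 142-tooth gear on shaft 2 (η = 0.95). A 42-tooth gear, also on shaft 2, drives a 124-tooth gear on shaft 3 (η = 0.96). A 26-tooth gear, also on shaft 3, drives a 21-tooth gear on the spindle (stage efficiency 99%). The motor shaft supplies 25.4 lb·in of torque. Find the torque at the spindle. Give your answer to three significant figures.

Gear mesh: ratio = 142/15 = 9.4667; torque at shaft 2 = 25.4 × 9.4667 × 0.95 = 228.43 lb·in.
Gear mesh: ratio = 124/42 = 2.9524; torque at shaft 3 = 228.43 × 2.9524 × 0.96 = 647.44 lb·in.
Gear mesh: ratio = 21/26 = 0.80769; torque at the spindle = 647.44 × 0.80769 × 0.99 = 517.7 lb·in.

518 lb·in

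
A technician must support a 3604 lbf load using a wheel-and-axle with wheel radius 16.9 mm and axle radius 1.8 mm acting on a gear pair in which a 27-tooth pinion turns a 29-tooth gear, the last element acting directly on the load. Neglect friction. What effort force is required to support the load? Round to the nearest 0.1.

Wheel-and-axle MA = R/r = 16.9/1.8 = 9.3889.
Gear pair MA = 29/27 = 1.0741.
Combined ideal MA = 9.3889 × 1.0741 = 10.084.
Effort = load / MA = 3604 / 10.084 = 357.39 lbf.

357.4 lbf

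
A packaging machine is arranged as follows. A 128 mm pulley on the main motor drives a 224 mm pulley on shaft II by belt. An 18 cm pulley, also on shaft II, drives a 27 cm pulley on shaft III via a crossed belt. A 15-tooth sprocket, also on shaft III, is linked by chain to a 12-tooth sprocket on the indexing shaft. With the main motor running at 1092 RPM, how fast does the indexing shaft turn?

520 RPM

belt 224/128 = 1.75 → 1092/1.75 = 624 RPM
belt 27/18 = 1.5 → 624/1.5 = 416 RPM
chain 12/15 = 0.8 → 416/0.8 = 520 RPM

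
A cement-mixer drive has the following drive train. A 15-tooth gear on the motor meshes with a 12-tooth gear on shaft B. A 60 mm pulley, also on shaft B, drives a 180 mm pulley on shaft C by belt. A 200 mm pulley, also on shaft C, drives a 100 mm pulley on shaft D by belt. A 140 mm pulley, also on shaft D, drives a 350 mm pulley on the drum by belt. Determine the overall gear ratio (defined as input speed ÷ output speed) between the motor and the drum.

3

Each stage contributes driven/driver: gear mesh 12/15 = 0.8, belt 180/60 = 3, belt 100/200 = 0.5, belt 350/140 = 2.5.
Overall: 0.8 × 3 × 0.5 × 2.5 = 3.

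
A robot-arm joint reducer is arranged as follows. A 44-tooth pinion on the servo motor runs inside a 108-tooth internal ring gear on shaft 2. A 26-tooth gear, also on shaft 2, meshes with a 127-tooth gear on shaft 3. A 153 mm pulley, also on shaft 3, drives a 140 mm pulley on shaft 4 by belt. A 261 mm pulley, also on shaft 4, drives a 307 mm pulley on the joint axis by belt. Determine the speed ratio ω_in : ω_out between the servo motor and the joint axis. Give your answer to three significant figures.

Each stage contributes driven/driver: internal gear 108/44 = 2.4545, gear mesh 127/26 = 4.8846, belt 140/153 = 0.91503, belt 307/261 = 1.1762.
Overall: 2.4545 × 4.8846 × 0.91503 × 1.1762 = 12.904.

12.9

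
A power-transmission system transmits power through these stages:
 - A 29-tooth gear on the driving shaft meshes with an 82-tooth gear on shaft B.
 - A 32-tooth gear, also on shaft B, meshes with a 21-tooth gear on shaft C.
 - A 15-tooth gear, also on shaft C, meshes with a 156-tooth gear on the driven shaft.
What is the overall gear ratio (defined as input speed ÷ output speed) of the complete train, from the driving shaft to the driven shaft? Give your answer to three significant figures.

Each stage contributes driven/driver: gear mesh 82/29 = 2.8276, gear mesh 21/32 = 0.65625, gear mesh 156/15 = 10.4.
Overall: 2.8276 × 0.65625 × 10.4 = 19.298.

19.3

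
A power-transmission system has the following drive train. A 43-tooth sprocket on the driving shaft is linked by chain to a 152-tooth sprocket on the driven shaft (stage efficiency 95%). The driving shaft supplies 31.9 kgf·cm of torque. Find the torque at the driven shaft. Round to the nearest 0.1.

chain 152/43 = 3.5349 → τ = 31.9·3.5349·0.95 = 107.12 kgf·cm

107.1 kgf·cm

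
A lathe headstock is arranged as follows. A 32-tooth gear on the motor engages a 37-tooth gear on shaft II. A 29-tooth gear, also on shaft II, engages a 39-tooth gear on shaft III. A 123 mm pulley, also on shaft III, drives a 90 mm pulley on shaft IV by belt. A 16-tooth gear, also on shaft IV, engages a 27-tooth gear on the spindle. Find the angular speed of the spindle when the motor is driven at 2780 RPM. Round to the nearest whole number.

the motor → shaft II (gear mesh, 37/32): 2780 ÷ 1.1562 = 2404.3 RPM
shaft II → shaft III (gear mesh, 39/29): 2404.3 ÷ 1.3448 = 1787.8 RPM
shaft III → shaft IV (belt, 90/123): 1787.8 ÷ 0.73171 = 2443.4 RPM
shaft IV → the spindle (gear mesh, 27/16): 2443.4 ÷ 1.6875 = 1447.9 RPM

1448 RPM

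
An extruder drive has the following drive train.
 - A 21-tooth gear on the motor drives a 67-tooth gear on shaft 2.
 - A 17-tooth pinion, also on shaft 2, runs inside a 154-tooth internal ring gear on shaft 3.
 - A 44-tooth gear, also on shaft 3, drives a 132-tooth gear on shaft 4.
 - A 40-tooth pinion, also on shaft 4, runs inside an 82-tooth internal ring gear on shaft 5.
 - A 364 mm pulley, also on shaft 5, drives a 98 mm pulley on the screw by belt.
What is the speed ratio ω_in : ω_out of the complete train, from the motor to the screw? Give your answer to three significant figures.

Each stage contributes driven/driver: gear mesh 67/21 = 3.1905, internal gear 154/17 = 9.0588, gear mesh 132/44 = 3, internal gear 82/40 = 2.05, belt 98/364 = 0.26923.
Overall: 3.1905 × 9.0588 × 3 × 2.05 × 0.26923 = 47.855.

47.9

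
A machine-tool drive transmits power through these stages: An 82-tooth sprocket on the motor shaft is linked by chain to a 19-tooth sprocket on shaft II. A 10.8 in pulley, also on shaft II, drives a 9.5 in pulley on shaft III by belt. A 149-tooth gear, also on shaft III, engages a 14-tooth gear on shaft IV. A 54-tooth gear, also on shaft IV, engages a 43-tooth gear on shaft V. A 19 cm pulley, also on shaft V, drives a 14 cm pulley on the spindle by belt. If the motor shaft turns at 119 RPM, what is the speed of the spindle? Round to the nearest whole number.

the motor shaft → shaft II (chain, 19/82): 119 ÷ 0.23171 = 513.58 RPM
shaft II → shaft III (belt, 9.5/10.8): 513.58 ÷ 0.87963 = 583.86 RPM
shaft III → shaft IV (gear mesh, 14/149): 583.86 ÷ 0.09396 = 6213.9 RPM
shaft IV → shaft V (gear mesh, 43/54): 6213.9 ÷ 0.7963 = 7803.5 RPM
shaft V → the spindle (belt, 14/19): 7803.5 ÷ 0.73684 = 10591 RPM

10591 RPM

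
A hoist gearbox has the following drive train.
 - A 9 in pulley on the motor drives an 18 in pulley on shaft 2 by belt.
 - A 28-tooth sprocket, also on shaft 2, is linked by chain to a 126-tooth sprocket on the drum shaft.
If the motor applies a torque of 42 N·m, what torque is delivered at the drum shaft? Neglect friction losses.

378 N·m

After the belt (18/9): 42 × 2 = 84 N·m
After the chain (126/28): 84 × 4.5 = 378 N·m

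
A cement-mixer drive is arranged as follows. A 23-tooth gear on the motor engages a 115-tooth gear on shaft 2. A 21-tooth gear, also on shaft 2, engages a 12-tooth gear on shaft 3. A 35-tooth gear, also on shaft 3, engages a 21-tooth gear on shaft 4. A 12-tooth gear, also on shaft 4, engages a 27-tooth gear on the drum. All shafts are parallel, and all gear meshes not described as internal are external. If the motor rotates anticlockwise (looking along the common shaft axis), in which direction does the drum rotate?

anticlockwise

the motor → shaft 2: external mesh, 1 reversal → CW.
shaft 2 → shaft 3: external mesh, 1 reversal → CCW.
shaft 3 → shaft 4: external mesh, 1 reversal → CW.
shaft 4 → the drum: external mesh, 1 reversal → CCW.
4 reversals in total — an even number — so the drum turns the same way as the motor.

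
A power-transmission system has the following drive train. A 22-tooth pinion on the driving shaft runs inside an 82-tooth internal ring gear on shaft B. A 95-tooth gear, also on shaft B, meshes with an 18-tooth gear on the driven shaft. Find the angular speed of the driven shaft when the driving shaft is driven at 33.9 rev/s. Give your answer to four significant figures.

48.00 rev/s

internal gear 82/22 = 3.7273 → 33.9/3.7273 = 9.0951 rev/s
gear mesh 18/95 = 0.18947 → 9.0951/0.18947 = 48.002 rev/s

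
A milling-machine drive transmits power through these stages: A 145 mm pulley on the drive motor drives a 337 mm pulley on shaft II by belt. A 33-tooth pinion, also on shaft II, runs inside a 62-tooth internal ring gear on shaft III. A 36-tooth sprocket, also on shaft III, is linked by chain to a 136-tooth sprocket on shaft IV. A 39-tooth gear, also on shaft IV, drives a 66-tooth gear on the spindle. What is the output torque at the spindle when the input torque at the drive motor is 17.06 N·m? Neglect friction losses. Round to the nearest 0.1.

476.2 N·m

After the belt (337/145): 17.06 × 2.3241 = 39.65 N·m
After the internal gear (62/33): 39.65 × 1.8788 = 74.494 N·m
After the chain (136/36): 74.494 × 3.7778 = 281.42 N·m
After the gear mesh (66/39): 281.42 × 1.6923 = 476.25 N·m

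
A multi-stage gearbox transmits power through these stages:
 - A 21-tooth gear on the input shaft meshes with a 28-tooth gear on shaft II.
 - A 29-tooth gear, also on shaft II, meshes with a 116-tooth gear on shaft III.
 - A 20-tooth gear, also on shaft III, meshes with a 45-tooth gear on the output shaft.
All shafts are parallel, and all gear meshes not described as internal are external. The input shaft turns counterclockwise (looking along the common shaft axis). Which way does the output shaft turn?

the input shaft → shaft II: external mesh, 1 reversal → CW.
shaft II → shaft III: external mesh, 1 reversal → CCW.
shaft III → the output shaft: external mesh, 1 reversal → CW.
3 reversals in total — an odd number — so the output shaft turns opposite to the input shaft.

clockwise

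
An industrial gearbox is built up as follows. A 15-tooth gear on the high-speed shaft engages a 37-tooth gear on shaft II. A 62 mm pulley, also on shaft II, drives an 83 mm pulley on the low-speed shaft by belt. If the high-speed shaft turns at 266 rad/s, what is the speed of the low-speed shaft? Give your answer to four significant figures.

80.55 rad/s

Gear mesh: ratio = 37/15 = 2.4667, so shaft II turns at 266 / 2.4667 = 107.84 rad/s.
Belt: ratio = 83/62 = 1.3387, so the low-speed shaft turns at 107.84 / 1.3387 = 80.554 rad/s.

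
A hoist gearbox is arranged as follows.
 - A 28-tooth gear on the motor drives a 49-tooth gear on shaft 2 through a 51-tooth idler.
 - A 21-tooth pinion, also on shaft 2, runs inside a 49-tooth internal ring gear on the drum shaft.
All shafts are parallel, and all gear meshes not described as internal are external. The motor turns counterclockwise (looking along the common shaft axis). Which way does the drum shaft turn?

counterclockwise

the motor → shaft 2: driver → idler → driven is 2 external meshes, 2 reversals → CCW.
shaft 2 → the drum shaft: internal mesh, same direction → CCW.
2 reversals in total — an even number — so the drum shaft turns the same way as the motor.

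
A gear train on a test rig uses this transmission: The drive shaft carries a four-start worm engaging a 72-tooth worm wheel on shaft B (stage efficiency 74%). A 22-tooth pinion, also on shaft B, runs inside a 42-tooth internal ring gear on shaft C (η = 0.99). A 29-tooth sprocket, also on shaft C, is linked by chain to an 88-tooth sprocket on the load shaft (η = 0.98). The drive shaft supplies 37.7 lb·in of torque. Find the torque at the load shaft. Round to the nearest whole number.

2822 lb·in

After the worm (72/4): 37.7 × 18 × 0.74 = 502.16 lb·in
After the internal gear (42/22): 502.16 × 1.9091 × 0.99 = 949.09 lb·in
After the chain (88/29): 949.09 × 3.0345 × 0.98 = 2822.4 lb·in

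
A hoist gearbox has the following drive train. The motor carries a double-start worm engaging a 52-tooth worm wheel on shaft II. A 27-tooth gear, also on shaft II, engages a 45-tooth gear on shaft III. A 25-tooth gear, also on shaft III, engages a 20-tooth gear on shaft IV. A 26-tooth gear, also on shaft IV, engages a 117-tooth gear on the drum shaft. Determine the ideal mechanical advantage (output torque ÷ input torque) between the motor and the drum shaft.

Each stage contributes driven/driver: worm 52/2 = 26, gear mesh 45/27 = 1.6667, gear mesh 20/25 = 0.8, gear mesh 117/26 = 4.5.
Overall: 26 × 1.6667 × 0.8 × 4.5 = 156.

156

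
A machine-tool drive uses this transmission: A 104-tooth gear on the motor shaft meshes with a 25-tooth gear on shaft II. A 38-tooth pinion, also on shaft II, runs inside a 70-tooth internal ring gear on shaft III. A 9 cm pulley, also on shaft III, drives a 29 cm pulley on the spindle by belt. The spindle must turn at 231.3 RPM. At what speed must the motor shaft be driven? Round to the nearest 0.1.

Overall ratio R = 0.24038 × 1.8421 × 3.2222 = 1.4268.
Required input speed = output speed × R = 231.3 × 1.4268 = 330.03 RPM.

330.0 RPM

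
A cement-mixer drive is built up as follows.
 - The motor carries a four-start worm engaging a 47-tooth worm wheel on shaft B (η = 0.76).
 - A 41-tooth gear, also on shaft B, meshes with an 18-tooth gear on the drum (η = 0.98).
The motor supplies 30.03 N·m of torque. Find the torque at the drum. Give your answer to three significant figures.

115 N·m

worm 47/4 = 11.75 → τ = 30.03·11.75·0.76 = 268.17 N·m
gear mesh 18/41 = 0.43902 → τ = 268.17·0.43902·0.98 = 115.38 N·m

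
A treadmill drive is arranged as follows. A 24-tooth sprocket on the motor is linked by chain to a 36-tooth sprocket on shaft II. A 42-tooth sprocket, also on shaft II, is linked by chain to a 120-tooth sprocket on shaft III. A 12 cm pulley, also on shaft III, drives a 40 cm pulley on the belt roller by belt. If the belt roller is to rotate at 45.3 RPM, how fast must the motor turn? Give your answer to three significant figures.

647 RPM

Overall ratio R = 1.5 × 2.8571 × 3.3333 = 14.286.
Required input speed = output speed × R = 45.3 × 14.286 = 647.14 RPM.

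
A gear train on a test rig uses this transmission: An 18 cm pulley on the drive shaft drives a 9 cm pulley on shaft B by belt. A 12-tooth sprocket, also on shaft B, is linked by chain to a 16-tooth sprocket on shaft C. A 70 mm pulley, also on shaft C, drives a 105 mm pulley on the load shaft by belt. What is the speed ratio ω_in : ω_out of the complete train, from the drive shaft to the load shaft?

Each stage contributes driven/driver: belt 9/18 = 0.5, chain 16/12 = 1.3333, belt 105/70 = 1.5.
Overall: 0.5 × 1.3333 × 1.5 = 1.

1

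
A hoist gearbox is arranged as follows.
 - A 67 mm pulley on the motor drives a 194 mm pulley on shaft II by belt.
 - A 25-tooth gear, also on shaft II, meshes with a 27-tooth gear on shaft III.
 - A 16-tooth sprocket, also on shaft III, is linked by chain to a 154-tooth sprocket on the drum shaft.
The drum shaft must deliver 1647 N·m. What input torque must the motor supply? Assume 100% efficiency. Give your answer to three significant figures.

Overall ratio R = 2.8955 × 1.08 × 9.625 = 30.099.
Input torque = output torque / R = 1647 / 30.099 = 54.72 N·m.

54.7 N·m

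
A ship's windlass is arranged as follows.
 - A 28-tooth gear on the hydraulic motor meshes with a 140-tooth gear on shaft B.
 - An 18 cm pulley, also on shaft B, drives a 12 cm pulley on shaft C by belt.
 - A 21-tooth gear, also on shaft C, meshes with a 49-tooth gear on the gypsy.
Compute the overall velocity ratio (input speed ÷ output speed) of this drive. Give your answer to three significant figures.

7.78

Each stage contributes driven/driver: gear mesh 140/28 = 5, belt 12/18 = 0.66667, gear mesh 49/21 = 2.3333.
Overall: 5 × 0.66667 × 2.3333 = 7.7778.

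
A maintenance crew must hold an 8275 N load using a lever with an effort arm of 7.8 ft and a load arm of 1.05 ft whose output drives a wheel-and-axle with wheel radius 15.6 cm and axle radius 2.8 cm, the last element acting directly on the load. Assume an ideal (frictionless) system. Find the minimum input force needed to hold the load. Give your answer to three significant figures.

Lever MA = effort arm / load arm = 7.8/1.05 = 7.4286.
Wheel-and-axle MA = R/r = 15.6/2.8 = 5.5714.
Combined ideal MA = 7.4286 × 5.5714 = 41.388.
Effort = load / MA = 8275 / 41.388 = 199.94 N.

200 N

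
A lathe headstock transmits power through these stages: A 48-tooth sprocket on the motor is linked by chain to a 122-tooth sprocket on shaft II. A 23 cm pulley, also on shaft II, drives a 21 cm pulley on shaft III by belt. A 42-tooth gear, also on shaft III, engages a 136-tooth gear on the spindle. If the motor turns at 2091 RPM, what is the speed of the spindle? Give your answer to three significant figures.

278 RPM

Chain: ratio = 122/48 = 2.5417, so shaft II turns at 2091 / 2.5417 = 822.69 RPM.
Belt: ratio = 21/23 = 0.91304, so shaft III turns at 822.69 / 0.91304 = 901.04 RPM.
Gear mesh: ratio = 136/42 = 3.2381, so the spindle turns at 901.04 / 3.2381 = 278.26 RPM.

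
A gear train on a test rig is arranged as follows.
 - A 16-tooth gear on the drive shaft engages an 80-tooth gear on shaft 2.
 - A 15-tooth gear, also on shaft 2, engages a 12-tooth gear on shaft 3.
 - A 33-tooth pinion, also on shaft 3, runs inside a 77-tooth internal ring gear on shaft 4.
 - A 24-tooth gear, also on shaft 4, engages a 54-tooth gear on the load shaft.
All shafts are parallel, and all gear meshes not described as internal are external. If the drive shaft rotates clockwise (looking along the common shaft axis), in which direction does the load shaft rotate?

the drive shaft → shaft 2: external mesh, 1 reversal → CCW.
shaft 2 → shaft 3: external mesh, 1 reversal → CW.
shaft 3 → shaft 4: internal mesh, same direction → CW.
shaft 4 → the load shaft: external mesh, 1 reversal → CCW.
3 reversals in total — an odd number — so the load shaft turns opposite to the drive shaft.

anticlockwise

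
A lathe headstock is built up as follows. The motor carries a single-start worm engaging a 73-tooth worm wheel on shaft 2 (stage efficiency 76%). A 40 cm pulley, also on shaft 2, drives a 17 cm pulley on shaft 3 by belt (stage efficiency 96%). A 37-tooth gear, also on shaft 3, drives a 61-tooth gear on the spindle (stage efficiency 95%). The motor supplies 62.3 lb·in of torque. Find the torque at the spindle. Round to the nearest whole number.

2209 lb·in

Worm: ratio = 73/1 = 73; torque at shaft 2 = 62.3 × 73 × 0.76 = 3456.4 lb·in.
Belt: ratio = 17/40 = 0.425; torque at shaft 3 = 3456.4 × 0.425 × 0.96 = 1410.2 lb·in.
Gear mesh: ratio = 61/37 = 1.6486; torque at the spindle = 1410.2 × 1.6486 × 0.95 = 2208.7 lb·in.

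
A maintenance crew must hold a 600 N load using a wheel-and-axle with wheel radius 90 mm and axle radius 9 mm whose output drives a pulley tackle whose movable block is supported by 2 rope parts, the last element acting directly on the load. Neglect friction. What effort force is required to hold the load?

30 N

Wheel-and-axle MA = R/r = 90/9 = 10.
Block-and-tackle MA = number of supporting rope parts = 2.
Combined ideal MA = 10 × 2 = 20.
Effort = load / MA = 600 / 20 = 30 N.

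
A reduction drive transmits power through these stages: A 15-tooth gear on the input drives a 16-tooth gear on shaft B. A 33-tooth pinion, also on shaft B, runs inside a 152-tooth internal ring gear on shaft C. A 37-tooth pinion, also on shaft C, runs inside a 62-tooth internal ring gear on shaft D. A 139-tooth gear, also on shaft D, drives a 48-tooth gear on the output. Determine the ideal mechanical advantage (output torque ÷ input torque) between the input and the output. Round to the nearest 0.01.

2.84

Each stage contributes driven/driver: gear mesh 16/15 = 1.0667, internal gear 152/33 = 4.6061, internal gear 62/37 = 1.6757, gear mesh 48/139 = 0.34532.
Overall: 1.0667 × 4.6061 × 1.6757 × 0.34532 = 2.843.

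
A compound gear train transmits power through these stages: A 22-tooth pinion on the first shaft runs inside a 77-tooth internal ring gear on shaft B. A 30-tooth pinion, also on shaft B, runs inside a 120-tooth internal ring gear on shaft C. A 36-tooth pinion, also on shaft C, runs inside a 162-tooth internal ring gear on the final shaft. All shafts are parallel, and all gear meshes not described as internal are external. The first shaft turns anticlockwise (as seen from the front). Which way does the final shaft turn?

anticlockwise

the first shaft → shaft B: internal mesh, same direction → CCW.
shaft B → shaft C: internal mesh, same direction → CCW.
shaft C → the final shaft: internal mesh, same direction → CCW.
0 reversals in total — an even number — so the final shaft turns the same way as the first shaft.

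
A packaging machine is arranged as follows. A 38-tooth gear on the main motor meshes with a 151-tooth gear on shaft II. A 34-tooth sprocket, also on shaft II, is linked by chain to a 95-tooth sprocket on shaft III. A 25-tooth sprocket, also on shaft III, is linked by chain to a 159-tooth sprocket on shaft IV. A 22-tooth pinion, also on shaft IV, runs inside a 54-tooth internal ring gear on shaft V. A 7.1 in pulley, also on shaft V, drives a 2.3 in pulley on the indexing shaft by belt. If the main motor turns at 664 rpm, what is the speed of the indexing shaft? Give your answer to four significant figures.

11.83 rpm

gear mesh 151/38 = 3.9737 → 664/3.9737 = 167.1 rpm
chain 95/34 = 2.7941 → 167.1/2.7941 = 59.804 rpm
chain 159/25 = 6.36 → 59.804/6.36 = 9.4031 rpm
internal gear 54/22 = 2.4545 → 9.4031/2.4545 = 3.8309 rpm
belt 2.3/7.1 = 0.32394 → 3.8309/0.32394 = 11.826 rpm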